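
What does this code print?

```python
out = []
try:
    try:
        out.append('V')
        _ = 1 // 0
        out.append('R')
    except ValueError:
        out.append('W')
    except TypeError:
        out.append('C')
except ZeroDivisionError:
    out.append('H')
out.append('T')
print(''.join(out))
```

Execution trace: 'V' (try body) → 'H' (outer except ZeroDivisionError) → 'T' (after the try/except). Output: VHT

Answer: VHT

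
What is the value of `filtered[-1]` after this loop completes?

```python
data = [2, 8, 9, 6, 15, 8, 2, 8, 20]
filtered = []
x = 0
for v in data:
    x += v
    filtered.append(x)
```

Cumulative sum ends at 78
`filtered` takes the values: [] → [2] → [2, 10] → [2, 10, 19] → [2, 10, 19, 25] → [2, 10, 19, 25, 40] → [2, 10, 19, 25, 40, 48] → [2, 10, 19, 25, 40, 48, 50] → [2, 10, 19, 25, 40, 48, 50, 58] → [2, 10, 19, 25, 40, 48, 50, 58, 78]
So `filtered[-1]` = 78

Answer: 78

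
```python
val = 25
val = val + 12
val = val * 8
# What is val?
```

Trace:
`val = 25` → val = 25
`val = val + 12` → val = 37
`val = val * 8` → val = 296
So val = 296

Answer: 296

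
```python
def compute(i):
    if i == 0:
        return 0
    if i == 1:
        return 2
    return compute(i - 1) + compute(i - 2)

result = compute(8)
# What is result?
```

Build up from base cases: compute(0)=0, compute(1)=2, compute(2)=2, compute(3)=4, compute(4)=6, compute(5)=10, compute(6)=16, ..., compute(8)=42

Answer: 42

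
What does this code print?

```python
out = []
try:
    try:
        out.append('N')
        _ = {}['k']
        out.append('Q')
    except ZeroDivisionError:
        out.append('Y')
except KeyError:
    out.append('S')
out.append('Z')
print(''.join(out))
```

Execution trace: 'N' (inner try body) → 'S' (outer except KeyError) → 'Z' (after the try/except). Output: NSZ

Answer: NSZ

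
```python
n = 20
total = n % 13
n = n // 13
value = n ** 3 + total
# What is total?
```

Trace:
`n = 20` → n = 20
`total = n % 13` → total = 7
`n = n // 13` → n = 1
`value = n ** 3 + total` → value = 8
So total = 7

Answer: 7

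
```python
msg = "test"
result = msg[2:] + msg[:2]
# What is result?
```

Trace:
`msg = "test"` → msg = 'test'
`result = msg[2:] + msg[:2]` → result = 'stte'
So result = 'stte'

Answer: 'stte'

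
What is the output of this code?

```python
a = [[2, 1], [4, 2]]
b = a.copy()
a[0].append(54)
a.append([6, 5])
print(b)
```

Key concept: shallow copy with nested lists.
Step by step:
`a = [[2, 1], [4, 2]]` → a = [[2, 1], [4, 2]]
`b = a.copy()` → b = [[2, 1], [4, 2]]
`a[0].append(54)` → a = [[2, 1, 54], [4, 2]]; b = [[2, 1, 54], [4, 2]]
`a.append([6, 5])` → a = [[2, 1, 54], [4, 2], [6, 5]]
`print(b)` → prints [[2, 1, 54], [4, 2]]

Answer: [[2, 1, 54], [4, 2]]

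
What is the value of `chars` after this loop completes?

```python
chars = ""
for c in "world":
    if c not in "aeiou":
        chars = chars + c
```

Remove vowels from 'world'
`chars` takes the values: "" → "w" → "wr" → "wrl" → "wrld"

Answer: "wrld"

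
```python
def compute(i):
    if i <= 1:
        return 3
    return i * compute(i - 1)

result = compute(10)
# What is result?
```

compute(10) = 10 * 9 * 8 * 7 * 6 * 5 * 4 * 3 * 2 * 3 = 10886400

Answer: 10886400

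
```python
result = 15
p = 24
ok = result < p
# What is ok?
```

Trace:
`result = 15` → result = 15
`p = 24` → p = 24
`ok = result < p` → ok = True
So ok = True

Answer: True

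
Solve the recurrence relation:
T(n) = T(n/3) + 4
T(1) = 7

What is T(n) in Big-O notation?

Each step divides n by 3 and adds 4. After log_3(n) steps we reach T(1)=7. So T(n) = 4·log_3(n) + 7 = O(log n).

Answer: O(log n)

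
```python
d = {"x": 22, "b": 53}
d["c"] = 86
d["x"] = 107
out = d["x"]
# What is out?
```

Trace:
`d = {"x": 22, "b": 53}` → d = {'x': 22, 'b': 53}
`d["c"] = 86` → d = {'x': 22, 'b': 53, 'c': 86}
`d["x"] = 107` → d = {'x': 107, 'b': 53, 'c': 86}
`out = d["x"]` → out = 107
So out = 107

Answer: 107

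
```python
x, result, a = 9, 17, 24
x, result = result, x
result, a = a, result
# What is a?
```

Trace:
`x, result, a = 9, 17, 24` → x = 9; result = 17; a = 24
`x, result = result, x` → x = 17; result = 9
`result, a = a, result` → result = 24; a = 9
So a = 9

Answer: 9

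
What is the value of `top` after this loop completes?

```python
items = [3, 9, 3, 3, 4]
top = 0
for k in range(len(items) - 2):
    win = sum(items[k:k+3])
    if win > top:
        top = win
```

Max sum of 3-element window in [3, 9, 3, 3, 4]
`top` takes the values: 0 → 15

Answer: 15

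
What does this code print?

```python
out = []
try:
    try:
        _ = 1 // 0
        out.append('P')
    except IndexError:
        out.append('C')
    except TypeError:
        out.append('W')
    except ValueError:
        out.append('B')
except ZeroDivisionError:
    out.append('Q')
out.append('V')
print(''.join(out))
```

Execution trace: 'Q' (outer except ZeroDivisionError) → 'V' (after the try/except). Output: QV

Answer: QV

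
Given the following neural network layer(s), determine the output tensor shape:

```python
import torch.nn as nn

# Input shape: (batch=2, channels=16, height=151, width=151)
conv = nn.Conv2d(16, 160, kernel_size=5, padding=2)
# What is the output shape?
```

Input: (2, 16, 151, 151) -> Output: (2, 160, 151, 151)

Answer: (2, 160, 151, 151)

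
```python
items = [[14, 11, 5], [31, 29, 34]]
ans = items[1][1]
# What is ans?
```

Trace:
`items = [[14, 11, 5], [31, 29, 34]]` → items = [[14, 11, 5], [31, 29, 34]]
`ans = items[1][1]` → ans = 29
So ans = 29

Answer: 29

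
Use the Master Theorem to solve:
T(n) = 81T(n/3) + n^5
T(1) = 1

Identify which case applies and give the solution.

a=81, b=3, f(n)=n^5. log_3(81) = 4. Since c=5 > 4 and the regularity condition holds (81(n/3)^5 = (81/3^5)n^5 with 81/3^5 < 1), Case 3 applies: T(n) = Θ(f(n)) = O(n^5).

Answer: O(n^5) - Case 3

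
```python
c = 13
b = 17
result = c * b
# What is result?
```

Trace:
`c = 13` → c = 13
`b = 17` → b = 17
`result = c * b` → result = 221
So result = 221

Answer: 221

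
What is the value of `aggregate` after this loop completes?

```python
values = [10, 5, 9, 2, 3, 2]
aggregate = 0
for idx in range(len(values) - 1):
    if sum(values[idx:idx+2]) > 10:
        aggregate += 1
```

Count windows with sum > 10
`aggregate` takes the values: 0 → 1 → 2 → 3

Answer: 3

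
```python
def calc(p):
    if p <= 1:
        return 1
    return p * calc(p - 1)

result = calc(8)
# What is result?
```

calc(8) = 8 * 7 * 6 * 5 * 4 * 3 * 2 * 1 = 40320

Answer: 40320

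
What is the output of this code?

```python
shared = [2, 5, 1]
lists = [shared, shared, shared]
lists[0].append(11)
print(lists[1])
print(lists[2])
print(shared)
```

Key concept: list of same reference.
Step by step:
`shared = [2, 5, 1]` → shared = [2, 5, 1]
`lists = [shared, shared, shared]` → lists = [[2, 5, 1], [2, 5, 1], [2, 5, 1]]
`lists[0].append(11)` → shared = [2, 5, 1, 11]; lists = [[2, 5, 1, 11], [2, 5, 1, 11], [2, 5, 1, 11]]
`print(lists[1])` → prints [2, 5, 1, 11]
`print(lists[2])` → prints [2, 5, 1, 11]
`print(shared)` → prints [2, 5, 1, 11]

Answer:
[2, 5, 1, 11]
[2, 5, 1, 11]
[2, 5, 1, 11]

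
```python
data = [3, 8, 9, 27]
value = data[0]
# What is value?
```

Trace:
`data = [3, 8, 9, 27]` → data = [3, 8, 9, 27]
`value = data[0]` → value = 3
So value = 3

Answer: 3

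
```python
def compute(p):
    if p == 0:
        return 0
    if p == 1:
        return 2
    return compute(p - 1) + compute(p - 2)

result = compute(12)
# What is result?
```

Build up from base cases: compute(0)=0, compute(1)=2, compute(2)=2, compute(3)=4, compute(4)=6, compute(5)=10, compute(6)=16, ..., compute(12)=288

Answer: 288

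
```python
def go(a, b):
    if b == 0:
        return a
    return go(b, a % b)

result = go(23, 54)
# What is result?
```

go(23, 54) -> go(54, 23) -> go(23, 8) -> go(8, 7) -> go(7, 1) -> go(1, 0) -> 1

Answer: 1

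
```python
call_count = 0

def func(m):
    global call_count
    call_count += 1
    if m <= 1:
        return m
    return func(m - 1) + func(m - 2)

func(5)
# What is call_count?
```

Calls(m) = 1 + Calls(m-1) + Calls(m-2); Calls(0)=Calls(1)=1. For m=5 this gives 15.

Answer: 15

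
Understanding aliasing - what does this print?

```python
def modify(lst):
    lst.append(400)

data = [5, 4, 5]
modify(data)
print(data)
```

Key concept: function modifies passed list.
Step by step:
`data = [5, 4, 5]` → data = [5, 4, 5]
`modify(data)` → data = [5, 4, 5, 400]
`print(data)` → prints [5, 4, 5, 400]

Answer: [5, 4, 5, 400]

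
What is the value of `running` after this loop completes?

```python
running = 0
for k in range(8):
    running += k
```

Sum of 0 to 7 = 28
`running` takes the values: 0 → 1 → 3 → 6 → 10 → 15 → 21 → 28

Answer: 28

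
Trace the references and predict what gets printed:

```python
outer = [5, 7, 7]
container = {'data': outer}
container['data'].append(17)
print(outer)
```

Key concept: dict holds reference to list.
Step by step:
`outer = [5, 7, 7]` → outer = [5, 7, 7]
`container = {'data': outer}` → container = {'data': [5, 7, 7]}
`container['data'].append(17)` → outer = [5, 7, 7, 17]; container = {'data': [5, 7, 7, 17]}
`print(outer)` → prints [5, 7, 7, 17]

Answer: [5, 7, 7, 17]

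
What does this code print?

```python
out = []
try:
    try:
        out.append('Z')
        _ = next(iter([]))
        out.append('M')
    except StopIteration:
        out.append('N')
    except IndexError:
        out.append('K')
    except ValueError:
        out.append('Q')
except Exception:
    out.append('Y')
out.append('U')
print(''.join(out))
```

Execution trace: 'Z' (inner try body) → 'N' (inner except StopIteration) → 'U' (after the try/except). Output: ZNU

Answer: ZNU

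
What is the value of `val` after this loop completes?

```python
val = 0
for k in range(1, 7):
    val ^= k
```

XOR of 1 to 6
`val` takes the values: 0 → 1 → 3 → 0 → 4 → 1 → 7

Answer: 7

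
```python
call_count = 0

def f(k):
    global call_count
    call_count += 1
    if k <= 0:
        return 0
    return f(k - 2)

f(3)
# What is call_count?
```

Linear recursion stepping by 2: 3 calls from k=3 down to ≤0.

Answer: 3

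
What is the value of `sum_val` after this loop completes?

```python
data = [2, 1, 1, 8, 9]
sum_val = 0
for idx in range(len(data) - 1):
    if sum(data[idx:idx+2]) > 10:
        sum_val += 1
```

Count windows with sum > 10
`sum_val` takes the values: 0 → 1

Answer: 1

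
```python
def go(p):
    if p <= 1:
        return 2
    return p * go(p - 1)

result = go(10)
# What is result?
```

go(10) = 10 * 9 * 8 * 7 * 6 * 5 * 4 * 3 * 2 * 2 = 7257600

Answer: 7257600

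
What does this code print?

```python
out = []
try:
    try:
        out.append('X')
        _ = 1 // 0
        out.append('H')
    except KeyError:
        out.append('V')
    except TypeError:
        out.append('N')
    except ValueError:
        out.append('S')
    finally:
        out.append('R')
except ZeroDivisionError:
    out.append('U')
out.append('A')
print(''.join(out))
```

Execution trace: 'X' (try body) → 'R' (finally) → 'U' (outer except ZeroDivisionError) → 'A' (after the try/except). Output: XRUA

Answer: XRUA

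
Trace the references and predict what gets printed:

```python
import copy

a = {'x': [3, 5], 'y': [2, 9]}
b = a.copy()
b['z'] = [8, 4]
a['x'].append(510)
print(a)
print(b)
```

Key concept: shallow copy of dict with mutable values.
Step by step:
`a = {'x': [3, 5], 'y': [2, 9]}` → a = {'x': [3, 5], 'y': [2, 9]}
`b = a.copy()` → b = {'x': [3, 5], 'y': [2, 9]}
`b['z'] = [8, 4]` → b = {'x': [3, 5], 'y': [2, 9], 'z': [8, 4]}
`a['x'].append(510)` → a = {'x': [3, 5, 510], 'y': [2, 9]}; b = {'x': [3, 5, 510], 'y': [2, 9], 'z': [8, 4]}
`print(a)` → prints {'x': [3, 5, 510], 'y': [2, 9]}
`print(b)` → prints {'x': [3, 5, 510], 'y': [2, 9], 'z': [8, 4]}

Answer:
{'x': [3, 5, 510], 'y': [2, 9]}
{'x': [3, 5, 510], 'y': [2, 9], 'z': [8, 4]}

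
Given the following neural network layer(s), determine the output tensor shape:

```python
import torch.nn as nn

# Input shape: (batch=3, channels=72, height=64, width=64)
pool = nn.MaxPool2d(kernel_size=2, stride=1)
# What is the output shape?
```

Input: (3, 72, 64, 64) -> Output: (3, 72, 63, 63)

Answer: (3, 72, 63, 63)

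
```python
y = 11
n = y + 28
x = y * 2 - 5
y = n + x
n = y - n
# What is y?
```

Trace:
`y = 11` → y = 11
`n = y + 28` → n = 39
`x = y * 2 - 5` → x = 17
`y = n + x` → y = 56
`n = y - n` → n = 17
So y = 56

Answer: 56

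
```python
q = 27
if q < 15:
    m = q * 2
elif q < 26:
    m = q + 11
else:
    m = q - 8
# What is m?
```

Trace:
`q = 27` → q = 27
`if q < 15: ...` → q < 15 is False, q < 26 is False, take else branch → m = 19
So m = 19

Answer: 19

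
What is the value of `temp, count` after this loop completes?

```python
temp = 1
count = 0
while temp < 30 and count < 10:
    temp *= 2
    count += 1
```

Double until >= 30 or 10 iterations
`temp, count` takes the values: (1, 0) → (2, 0) → (2, 1) → (4, 1) → (4, 2) → (8, 2) → (8, 3) → (16, 3) → (16, 4) → (32, 4) → (32, 5)

Answer: 32, 5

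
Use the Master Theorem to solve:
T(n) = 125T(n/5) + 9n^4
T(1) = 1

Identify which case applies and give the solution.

a=125, b=5, f(n)=9n^4. log_5(125) = 3. Since c=4 > 3 and the regularity condition holds (125(n/5)^4 = (125/5^4)n^4 with 125/5^4 < 1), Case 3 applies: T(n) = Θ(f(n)) = O(n^4).

Answer: O(n^4) - Case 3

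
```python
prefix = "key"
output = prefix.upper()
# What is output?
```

Trace:
`prefix = "key"` → prefix = 'key'
`output = prefix.upper()` → output = 'KEY'
So output = 'KEY'

Answer: 'KEY'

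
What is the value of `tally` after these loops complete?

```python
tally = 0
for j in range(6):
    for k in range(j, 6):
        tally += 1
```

Upper triangle: 6 + 5 + ... + 1
`tally` takes the values: 0 → 1 → 2 → 3 → 4 → 5 → 6 → 7 → 8 → 9 → 10 → 11 → 12 → 13 → 14 → 15 → 16 → 17 → 18 → 19 → 20 → 21

Answer: 21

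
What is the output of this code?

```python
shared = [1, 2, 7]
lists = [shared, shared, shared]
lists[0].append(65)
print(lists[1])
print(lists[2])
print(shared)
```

Key concept: list of same reference.
Step by step:
`shared = [1, 2, 7]` → shared = [1, 2, 7]
`lists = [shared, shared, shared]` → lists = [[1, 2, 7], [1, 2, 7], [1, 2, 7]]
`lists[0].append(65)` → shared = [1, 2, 7, 65]; lists = [[1, 2, 7, 65], [1, 2, 7, 65], [1, 2, 7, 65]]
`print(lists[1])` → prints [1, 2, 7, 65]
`print(lists[2])` → prints [1, 2, 7, 65]
`print(shared)` → prints [1, 2, 7, 65]

Answer:
[1, 2, 7, 65]
[1, 2, 7, 65]
[1, 2, 7, 65]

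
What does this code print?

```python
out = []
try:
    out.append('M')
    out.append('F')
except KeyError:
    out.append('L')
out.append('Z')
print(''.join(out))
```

Execution trace: 'M' (try body) → 'F' (try body, no exception) → 'Z' (after the try/except). Output: MFZ

Answer: MFZ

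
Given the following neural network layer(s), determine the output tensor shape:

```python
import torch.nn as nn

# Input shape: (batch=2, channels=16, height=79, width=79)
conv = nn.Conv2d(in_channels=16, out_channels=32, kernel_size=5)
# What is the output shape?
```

Input: (2, 16, 79, 79) -> Output: (2, 32, 75, 75)

Answer: (2, 32, 75, 75)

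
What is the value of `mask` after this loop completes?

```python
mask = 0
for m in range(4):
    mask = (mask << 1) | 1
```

Build 4 consecutive 1-bits: 0b1111
`mask` takes the values: 0 → 1 → 3 → 7 → 15

Answer: 15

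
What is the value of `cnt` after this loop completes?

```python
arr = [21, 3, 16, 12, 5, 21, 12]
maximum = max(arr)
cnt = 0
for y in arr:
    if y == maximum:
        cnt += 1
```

Count of max value 21 in [21, 3, 16, 12, 5, 21, 12]
`cnt` takes the values: 0 → 1 → 2

Answer: 2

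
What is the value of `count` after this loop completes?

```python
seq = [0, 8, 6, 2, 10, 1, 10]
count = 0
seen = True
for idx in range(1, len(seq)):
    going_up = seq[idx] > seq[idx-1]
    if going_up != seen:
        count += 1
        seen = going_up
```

Count direction changes in [0, 8, 6, 2, 10, 1, 10]
`count` takes the values: 0 → 1 → 2 → 3 → 4

Answer: 4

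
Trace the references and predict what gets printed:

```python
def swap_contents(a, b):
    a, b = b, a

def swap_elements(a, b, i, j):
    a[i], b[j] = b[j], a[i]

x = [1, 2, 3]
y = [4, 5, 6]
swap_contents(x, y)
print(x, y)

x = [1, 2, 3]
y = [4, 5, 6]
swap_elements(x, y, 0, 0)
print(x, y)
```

Key concept: parameter rebinding vs mutation.
Step by step:
`x = [1, 2, 3]` → x = [1, 2, 3]
`y = [4, 5, 6]` → y = [4, 5, 6]
`swap_contents(x, y)` → no visible change to tracked variables
`print(x, y)` → prints [1, 2, 3] [4, 5, 6]
`x = [1, 2, 3]` → x = [1, 2, 3]
`y = [4, 5, 6]` → y = [4, 5, 6]
`swap_elements(x, y, 0, 0)` → x = [4, 2, 3]; y = [1, 5, 6]
`print(x, y)` → prints [4, 2, 3] [1, 5, 6]

Answer:
[1, 2, 3] [4, 5, 6]
[4, 2, 3] [1, 5, 6]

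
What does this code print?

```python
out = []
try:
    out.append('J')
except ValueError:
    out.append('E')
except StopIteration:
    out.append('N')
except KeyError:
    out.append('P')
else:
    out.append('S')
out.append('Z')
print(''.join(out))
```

Execution trace: 'J' (try body, no exception) → 'S' (else) → 'Z' (after the try/except). Output: JSZ

Answer: JSZ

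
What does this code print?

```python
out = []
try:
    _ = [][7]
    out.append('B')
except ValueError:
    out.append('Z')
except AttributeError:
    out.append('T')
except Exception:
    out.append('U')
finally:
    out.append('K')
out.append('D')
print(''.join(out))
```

Execution trace: 'U' (except Exception) → 'K' (finally) → 'D' (after the try/except). Output: UKD

Answer: UKD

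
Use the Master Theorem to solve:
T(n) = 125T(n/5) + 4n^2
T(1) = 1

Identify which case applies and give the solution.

a=125, b=5, f(n)=4n^2. log_5(125) = 3. Since c=2 < 3, Case 1 applies: T(n) = Θ(n^log_b(a)) = O(n^3).

Answer: O(n^3) - Case 1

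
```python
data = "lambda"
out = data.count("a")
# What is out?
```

Trace:
`data = "lambda"` → data = 'lambda'
`out = data.count("a")` → out = 2
So out = 2

Answer: 2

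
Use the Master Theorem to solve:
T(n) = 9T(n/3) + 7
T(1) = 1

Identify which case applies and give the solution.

a=9, b=3, f(n)=7. log_3(9) = 2. Since c=0 < 2, Case 1 applies: T(n) = Θ(n^log_b(a)) = O(n^2).

Answer: O(n^2) - Case 1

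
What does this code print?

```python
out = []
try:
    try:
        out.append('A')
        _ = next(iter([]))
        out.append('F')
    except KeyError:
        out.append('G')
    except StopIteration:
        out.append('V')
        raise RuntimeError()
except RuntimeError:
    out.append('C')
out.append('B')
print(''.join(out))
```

Execution trace: 'A' (try body) → 'V' (except StopIteration) → 'C' (outer except RuntimeError) → 'B' (after the try/except). Output: AVCB

Answer: AVCB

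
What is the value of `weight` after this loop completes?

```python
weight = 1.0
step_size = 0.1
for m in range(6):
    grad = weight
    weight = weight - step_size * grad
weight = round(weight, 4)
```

Gradient descent: w = 1.0 * (1 - 0.1)^6
`weight` takes the values: 1.0 → 0.9 → 0.81 → 0.729 → 0.6561 → 0.59049 → 0.531441 → 0.5314

Answer: 0.5314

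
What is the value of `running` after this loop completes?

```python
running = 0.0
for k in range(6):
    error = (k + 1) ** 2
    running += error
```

Sum of squared losses 1² + 2² + ... + 6²
`running` takes the values: 0.0 → 1.0 → 5.0 → 14.0 → 30.0 → 55.0 → 91.0

Answer: 91.0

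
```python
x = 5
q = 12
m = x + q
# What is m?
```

Trace:
`x = 5` → x = 5
`q = 12` → q = 12
`m = x + q` → m = 17
So m = 17

Answer: 17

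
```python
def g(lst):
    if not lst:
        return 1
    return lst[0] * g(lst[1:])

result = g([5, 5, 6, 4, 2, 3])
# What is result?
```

Product over [5, 5, 6, 4, 2, 3] = 5 * 5 * 6 * 4 * 2 * 3 = 3600

Answer: 3600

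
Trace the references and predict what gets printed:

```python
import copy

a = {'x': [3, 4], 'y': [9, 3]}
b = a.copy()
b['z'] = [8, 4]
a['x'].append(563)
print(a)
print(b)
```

Key concept: shallow copy of dict with mutable values.
Step by step:
`a = {'x': [3, 4], 'y': [9, 3]}` → a = {'x': [3, 4], 'y': [9, 3]}
`b = a.copy()` → b = {'x': [3, 4], 'y': [9, 3]}
`b['z'] = [8, 4]` → b = {'x': [3, 4], 'y': [9, 3], 'z': [8, 4]}
`a['x'].append(563)` → a = {'x': [3, 4, 563], 'y': [9, 3]}; b = {'x': [3, 4, 563], 'y': [9, 3], 'z': [8, 4]}
`print(a)` → prints {'x': [3, 4, 563], 'y': [9, 3]}
`print(b)` → prints {'x': [3, 4, 563], 'y': [9, 3], 'z': [8, 4]}

Answer:
{'x': [3, 4, 563], 'y': [9, 3]}
{'x': [3, 4, 563], 'y': [9, 3], 'z': [8, 4]}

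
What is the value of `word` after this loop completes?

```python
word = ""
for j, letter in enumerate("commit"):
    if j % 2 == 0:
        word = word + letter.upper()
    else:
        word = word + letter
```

Uppercase even positions in 'commit'
`word` takes the values: "" → "C" → "Co" → "CoM" → "CoMm" → "CoMmI" → "CoMmIt"

Answer: "CoMmIt"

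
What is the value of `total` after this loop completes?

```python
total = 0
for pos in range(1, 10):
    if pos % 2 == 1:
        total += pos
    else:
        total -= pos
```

Add odd, subtract even
`total` takes the values: 0 → 1 → -1 → 2 → -2 → 3 → -3 → 4 → -4 → 5

Answer: 5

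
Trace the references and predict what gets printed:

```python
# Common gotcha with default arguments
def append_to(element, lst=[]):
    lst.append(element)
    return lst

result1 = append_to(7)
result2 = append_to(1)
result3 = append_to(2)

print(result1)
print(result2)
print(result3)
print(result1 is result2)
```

Key concept: mutable default argument gotcha.
Step by step:
`result1 = append_to(7)` → result1 = [7]
`result2 = append_to(1)` → result1 = [7, 1] (same object as result2); result2 = [7, 1] (same object as result1)
`result3 = append_to(2)` → result1 = [7, 1, 2] (same object as result2, result3); result2 = [7, 1, 2] (same object as result1, result3); result3 = [7, 1, 2] (same object as result1, result2)
`print(result1)` → prints [7, 1, 2]
`print(result2)` → prints [7, 1, 2]
`print(result3)` → prints [7, 1, 2]
`print(result1 is result2)` → prints True

Answer:
[7, 1, 2]
[7, 1, 2]
[7, 1, 2]
True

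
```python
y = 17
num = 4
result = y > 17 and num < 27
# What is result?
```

Trace:
`y = 17` → y = 17
`num = 4` → num = 4
`result = y > 17 and num < 27` → result = False
So result = False

Answer: False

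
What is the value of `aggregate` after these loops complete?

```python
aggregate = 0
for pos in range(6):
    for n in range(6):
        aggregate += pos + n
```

Sum of all pos+n for pos,n in 6x6
`aggregate` takes the values: 0 → 1 → 3 → 6 → 10 → 15 → 16 → 18 → 21 → 25 → 30 → 36 → 38 → 41 → 45 → 50 → 56 → 63 → 66 → 70 → 75 → 81 → 88 → 96 → 100 → 105 → 111 → 118 → 126 → 135 → 140 → 146 → 153 → 161 → 170 → 180

Answer: 180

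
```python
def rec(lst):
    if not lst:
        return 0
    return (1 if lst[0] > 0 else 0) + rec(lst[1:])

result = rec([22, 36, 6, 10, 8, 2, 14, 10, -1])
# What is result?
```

Count of positive elements in [22, 36, 6, 10, 8, 2, 14, 10, -1] = 8

Answer: 8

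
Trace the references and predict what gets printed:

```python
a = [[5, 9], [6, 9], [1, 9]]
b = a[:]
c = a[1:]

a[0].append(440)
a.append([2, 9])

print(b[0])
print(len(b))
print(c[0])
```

Key concept: slice with nested mutation.
Step by step:
`a = [[5, 9], [6, 9], [1, 9]]` → a = [[5, 9], [6, 9], [1, 9]]
`b = a[:]` → b = [[5, 9], [6, 9], [1, 9]]
`c = a[1:]` → c = [[6, 9], [1, 9]]
`a[0].append(440)` → a = [[5, 9, 440], [6, 9], [1, 9]]; b = [[5, 9, 440], [6, 9], [1, 9]]
`a.append([2, 9])` → a = [[5, 9, 440], [6, 9], [1, 9], [2, 9]]
`print(b[0])` → prints [5, 9, 440]
`print(len(b))` → prints 3
`print(c[0])` → prints [6, 9]

Answer:
[5, 9, 440]
3
[6, 9]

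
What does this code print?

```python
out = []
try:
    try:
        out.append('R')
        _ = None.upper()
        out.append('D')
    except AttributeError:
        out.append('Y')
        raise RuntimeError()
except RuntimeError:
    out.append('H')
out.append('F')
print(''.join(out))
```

Execution trace: 'R' (inner try body) → 'Y' (inner except AttributeError) → 'H' (outer except RuntimeError) → 'F' (after the try/except). Output: RYHF

Answer: RYHF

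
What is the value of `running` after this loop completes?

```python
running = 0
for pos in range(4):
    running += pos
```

Sum of 0 to 3 = 6
`running` takes the values: 0 → 1 → 3 → 6

Answer: 6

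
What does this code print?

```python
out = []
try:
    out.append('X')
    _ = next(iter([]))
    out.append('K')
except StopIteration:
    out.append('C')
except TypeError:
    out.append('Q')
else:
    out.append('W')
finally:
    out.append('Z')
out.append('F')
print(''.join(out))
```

Execution trace: 'X' (try body) → 'C' (except StopIteration) → 'Z' (finally) → 'F' (after the try/except). Output: XCZF

Answer: XCZF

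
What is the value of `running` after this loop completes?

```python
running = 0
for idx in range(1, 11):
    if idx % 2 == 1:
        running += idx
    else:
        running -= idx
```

Add odd, subtract even
`running` takes the values: 0 → 1 → -1 → 2 → -2 → 3 → -3 → 4 → -4 → 5 → -5

Answer: -5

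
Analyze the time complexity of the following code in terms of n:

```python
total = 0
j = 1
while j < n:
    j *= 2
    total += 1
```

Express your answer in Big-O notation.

Each loop level contributes: log n. Multiplying the contributions gives O(log n).

Answer: O(log n)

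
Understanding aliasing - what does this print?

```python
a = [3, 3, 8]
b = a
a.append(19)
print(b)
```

Key concept: basic list aliasing.
Step by step:
`a = [3, 3, 8]` → a = [3, 3, 8]
`b = a` → b = [3, 3, 8] (same object as a)
`a.append(19)` → a = [3, 3, 8, 19] (same object as b); b = [3, 3, 8, 19] (same object as a)
`print(b)` → prints [3, 3, 8, 19]

Answer: [3, 3, 8, 19]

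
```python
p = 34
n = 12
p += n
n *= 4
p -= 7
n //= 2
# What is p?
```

Trace:
`p = 34` → p = 34
`n = 12` → n = 12
`p += n` → p = 46
`n *= 4` → n = 48
`p -= 7` → p = 39
`n //= 2` → n = 24
So p = 39

Answer: 39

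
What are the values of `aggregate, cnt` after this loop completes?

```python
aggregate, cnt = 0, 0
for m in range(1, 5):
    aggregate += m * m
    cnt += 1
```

Sum of squares and count
`aggregate, cnt` takes the values: (0, 0) → (1, 0) → (1, 1) → (5, 1) → (5, 2) → (14, 2) → (14, 3) → (30, 3) → (30, 4)

Answer: 30, 4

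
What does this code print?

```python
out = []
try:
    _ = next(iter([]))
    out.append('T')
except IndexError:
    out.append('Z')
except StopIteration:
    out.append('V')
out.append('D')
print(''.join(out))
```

Execution trace: 'V' (except StopIteration) → 'D' (after the try/except). Output: VD

Answer: VD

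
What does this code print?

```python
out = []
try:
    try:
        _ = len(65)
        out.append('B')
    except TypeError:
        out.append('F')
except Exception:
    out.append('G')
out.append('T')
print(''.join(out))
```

Execution trace: 'F' (inner except TypeError) → 'T' (after the try/except). Output: FT

Answer: FT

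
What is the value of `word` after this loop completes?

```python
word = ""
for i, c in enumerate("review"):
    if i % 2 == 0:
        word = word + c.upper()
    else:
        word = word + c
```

Uppercase even positions in 'review'
`word` takes the values: "" → "R" → "Re" → "ReV" → "ReVi" → "ReViE" → "ReViEw"

Answer: "ReViEw"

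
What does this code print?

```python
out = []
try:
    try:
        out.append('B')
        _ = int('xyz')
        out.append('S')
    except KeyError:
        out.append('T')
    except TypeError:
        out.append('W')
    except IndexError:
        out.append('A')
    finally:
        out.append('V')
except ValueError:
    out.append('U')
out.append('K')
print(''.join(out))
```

Execution trace: 'B' (try body) → 'V' (finally) → 'U' (outer except ValueError) → 'K' (after the try/except). Output: BVUK

Answer: BVUK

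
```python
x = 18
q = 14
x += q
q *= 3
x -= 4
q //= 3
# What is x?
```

Trace:
`x = 18` → x = 18
`q = 14` → q = 14
`x += q` → x = 32
`q *= 3` → q = 42
`x -= 4` → x = 28
`q //= 3` → q = 14
So x = 28

Answer: 28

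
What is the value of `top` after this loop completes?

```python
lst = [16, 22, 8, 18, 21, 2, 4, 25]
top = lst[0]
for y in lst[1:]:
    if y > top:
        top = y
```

Maximum of [16, 22, 8, 18, 21, 2, 4, 25]
`top` takes the values: 16 → 22 → 25

Answer: 25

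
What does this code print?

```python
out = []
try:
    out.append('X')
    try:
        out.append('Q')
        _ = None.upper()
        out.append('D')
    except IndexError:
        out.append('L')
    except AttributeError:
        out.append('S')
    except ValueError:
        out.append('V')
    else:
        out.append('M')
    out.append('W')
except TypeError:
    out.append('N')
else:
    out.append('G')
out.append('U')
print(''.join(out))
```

Execution trace: 'X' (try body) → 'Q' (inner try body) → 'S' (inner except AttributeError) → 'W' (try body, no exception) → 'G' (else) → 'U' (after the try/except). Output: XQSWGU

Answer: XQSWGU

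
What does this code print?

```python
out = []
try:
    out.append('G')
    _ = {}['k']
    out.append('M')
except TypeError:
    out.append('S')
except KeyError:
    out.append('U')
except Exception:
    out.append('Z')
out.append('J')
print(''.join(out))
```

Execution trace: 'G' (try body) → 'U' (except KeyError) → 'J' (after the try/except). Output: GUJ

Answer: GUJ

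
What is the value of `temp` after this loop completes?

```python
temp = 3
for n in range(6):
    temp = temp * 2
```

Multiply by 2, 6 times: 3 * 2^6 = 192
`temp` takes the values: 3 → 6 → 12 → 24 → 48 → 96 → 192

Answer: 192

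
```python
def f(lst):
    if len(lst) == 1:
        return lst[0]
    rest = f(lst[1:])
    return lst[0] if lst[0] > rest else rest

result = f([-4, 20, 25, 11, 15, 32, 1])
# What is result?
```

Recursive max over [-4, 20, 25, 11, 15, 32, 1] = 32

Answer: 32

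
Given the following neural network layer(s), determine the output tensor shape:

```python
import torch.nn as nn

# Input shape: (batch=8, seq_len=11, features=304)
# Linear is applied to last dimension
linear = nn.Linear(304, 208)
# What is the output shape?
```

Input: (8, 11, 304) -> Output: (8, 11, 208)

Answer: (8, 11, 208)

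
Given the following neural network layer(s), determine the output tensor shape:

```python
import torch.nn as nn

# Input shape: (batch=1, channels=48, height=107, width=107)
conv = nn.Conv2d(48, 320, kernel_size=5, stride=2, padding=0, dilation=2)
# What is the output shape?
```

Input: (1, 48, 107, 107) -> Output: (1, 320, 50, 50)

Answer: (1, 320, 50, 50)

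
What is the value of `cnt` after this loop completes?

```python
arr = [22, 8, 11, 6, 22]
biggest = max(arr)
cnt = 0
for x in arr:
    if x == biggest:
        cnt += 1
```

Count of max value 22 in [22, 8, 11, 6, 22]
`cnt` takes the values: 0 → 1 → 2

Answer: 2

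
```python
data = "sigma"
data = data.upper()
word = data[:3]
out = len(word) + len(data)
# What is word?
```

Trace:
`data = "sigma"` → data = 'sigma'
`data = data.upper()` → data = 'SIGMA'
`word = data[:3]` → word = 'SIG'
`out = len(word) + len(data)` → out = 8
So word = 'SIG'

Answer: 'SIG'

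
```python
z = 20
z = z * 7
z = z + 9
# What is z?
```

Trace:
`z = 20` → z = 20
`z = z * 7` → z = 140
`z = z + 9` → z = 149
So z = 149

Answer: 149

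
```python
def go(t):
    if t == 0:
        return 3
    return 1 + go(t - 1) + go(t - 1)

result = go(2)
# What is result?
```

go(t) = 1 + 2·go(t-1), go(0)=3. Closed form: (3+1)·2^2 - 1 = 15.

Answer: 15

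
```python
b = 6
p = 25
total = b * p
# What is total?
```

Trace:
`b = 6` → b = 6
`p = 25` → p = 25
`total = b * p` → total = 150
So total = 150

Answer: 150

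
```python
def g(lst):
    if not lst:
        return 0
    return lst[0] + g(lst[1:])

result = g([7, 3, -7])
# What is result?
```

7 + 3 + (-7) + 0 = 3

Answer: 3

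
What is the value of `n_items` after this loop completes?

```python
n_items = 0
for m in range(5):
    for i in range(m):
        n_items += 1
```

Triangle number: 0+1+2+...+4
`n_items` takes the values: 0 → 1 → 2 → 3 → 4 → 5 → 6 → 7 → 8 → 9 → 10

Answer: 10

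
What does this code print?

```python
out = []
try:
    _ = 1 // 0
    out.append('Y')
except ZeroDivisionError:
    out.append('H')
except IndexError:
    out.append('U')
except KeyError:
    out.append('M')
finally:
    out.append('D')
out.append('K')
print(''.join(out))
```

Execution trace: 'H' (except ZeroDivisionError) → 'D' (finally) → 'K' (after the try/except). Output: HDK

Answer: HDK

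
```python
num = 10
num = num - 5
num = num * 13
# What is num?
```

Trace:
`num = 10` → num = 10
`num = num - 5` → num = 5
`num = num * 13` → num = 65
So num = 65

Answer: 65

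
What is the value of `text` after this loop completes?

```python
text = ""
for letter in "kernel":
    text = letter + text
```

Reverse 'kernel'
`text` takes the values: "" → "k" → "ek" → "rek" → "nrek" → "enrek" → "lenrek"

Answer: "lenrek"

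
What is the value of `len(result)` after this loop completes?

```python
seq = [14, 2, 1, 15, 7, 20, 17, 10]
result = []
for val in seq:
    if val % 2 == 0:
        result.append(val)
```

Count even numbers in [14, 2, 1, 15, 7, 20, 17, 10]
`result` takes the values: [] → [14] → [14, 2] → [14, 2, 20] → [14, 2, 20, 10]
So `len(result)` = 4

Answer: 4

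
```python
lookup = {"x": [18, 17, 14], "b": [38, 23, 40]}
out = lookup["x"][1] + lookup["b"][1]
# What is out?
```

Trace:
`lookup = {"x": [18, 17, 14], "b": [38, 23, 40]}` → lookup = {'x': [18, 17, 14], 'b': [38, 23, 40]}
`out = lookup["x"][1] + lookup["b"][1]` → out = 40
So out = 40

Answer: 40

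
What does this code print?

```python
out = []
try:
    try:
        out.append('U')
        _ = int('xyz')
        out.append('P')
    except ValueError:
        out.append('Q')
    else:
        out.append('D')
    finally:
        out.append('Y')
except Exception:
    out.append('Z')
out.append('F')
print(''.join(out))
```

Execution trace: 'U' (inner try body) → 'Q' (inner except ValueError) → 'Y' (inner finally) → 'F' (after the try/except). Output: UQYF

Answer: UQYF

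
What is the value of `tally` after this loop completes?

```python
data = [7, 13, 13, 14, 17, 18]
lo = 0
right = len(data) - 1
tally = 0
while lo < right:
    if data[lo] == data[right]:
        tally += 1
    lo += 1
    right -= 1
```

Count matching pairs from ends
`tally` takes the values: 0

Answer: 0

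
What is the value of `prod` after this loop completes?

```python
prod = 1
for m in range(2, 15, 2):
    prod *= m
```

Product of even numbers 2 to 14
`prod` takes the values: 1 → 2 → 8 → 48 → 384 → 3840 → 46080 → 645120

Answer: 645120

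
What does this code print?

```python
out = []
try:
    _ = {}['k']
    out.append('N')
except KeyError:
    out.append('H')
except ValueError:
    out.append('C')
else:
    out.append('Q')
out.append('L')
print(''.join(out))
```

Execution trace: 'H' (except KeyError) → 'L' (after the try/except). Output: HL

Answer: HL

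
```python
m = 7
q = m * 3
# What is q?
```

Trace:
`m = 7` → m = 7
`q = m * 3` → q = 21
So q = 21

Answer: 21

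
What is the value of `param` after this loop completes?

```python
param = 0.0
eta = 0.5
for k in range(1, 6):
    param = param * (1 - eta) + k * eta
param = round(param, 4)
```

Moving average with lr=0.5
`param` takes the values: 0.0 → 0.5 → 1.25 → 2.125 → 3.0625 → 4.03125 → 4.0312

Answer: 4.0312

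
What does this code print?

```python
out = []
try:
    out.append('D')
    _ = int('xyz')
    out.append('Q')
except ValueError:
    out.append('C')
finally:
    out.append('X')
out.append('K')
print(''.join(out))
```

Execution trace: 'D' (try body) → 'C' (except ValueError) → 'X' (finally) → 'K' (after the try/except). Output: DCXK

Answer: DCXK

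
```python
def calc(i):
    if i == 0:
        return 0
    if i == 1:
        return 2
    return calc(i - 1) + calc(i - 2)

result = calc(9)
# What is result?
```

Build up from base cases: calc(0)=0, calc(1)=2, calc(2)=2, calc(3)=4, calc(4)=6, calc(5)=10, calc(6)=16, ..., calc(9)=68

Answer: 68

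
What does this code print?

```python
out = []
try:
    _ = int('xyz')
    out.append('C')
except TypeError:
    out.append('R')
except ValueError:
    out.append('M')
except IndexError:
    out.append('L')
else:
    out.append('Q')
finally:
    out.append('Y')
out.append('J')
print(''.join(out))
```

Execution trace: 'M' (except ValueError) → 'Y' (finally) → 'J' (after the try/except). Output: MYJ

Answer: MYJ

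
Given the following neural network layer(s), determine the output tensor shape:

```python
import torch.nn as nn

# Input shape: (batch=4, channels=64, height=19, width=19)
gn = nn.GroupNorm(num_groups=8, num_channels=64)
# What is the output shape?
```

Input: (4, 64, 19, 19) -> Output: (4, 64, 19, 19)

Answer: (4, 64, 19, 19)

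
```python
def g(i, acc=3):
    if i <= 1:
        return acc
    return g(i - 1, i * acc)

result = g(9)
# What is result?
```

Accumulator trace (n, acc): (9, 3) -> (8, 27) -> (7, 216) -> (6, 1512) -> (5, 9072) -> (4, 45360) -> (3, 181440) -> (2, 544320) -> (1, 1088640) -> return 1088640

Answer: 1088640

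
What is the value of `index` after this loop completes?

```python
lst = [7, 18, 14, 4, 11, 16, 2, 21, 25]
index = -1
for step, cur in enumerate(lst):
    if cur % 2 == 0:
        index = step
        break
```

First even number index in [7, 18, 14, 4, 11, 16, 2, 21, 25]
`index` takes the values: -1 → 1

Answer: 1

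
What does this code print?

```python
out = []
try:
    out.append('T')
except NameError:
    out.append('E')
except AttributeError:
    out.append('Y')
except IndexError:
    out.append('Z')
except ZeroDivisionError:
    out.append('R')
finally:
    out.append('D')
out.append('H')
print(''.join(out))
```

Execution trace: 'T' (try body, no exception) → 'D' (finally) → 'H' (after the try/except). Output: TDH

Answer: TDH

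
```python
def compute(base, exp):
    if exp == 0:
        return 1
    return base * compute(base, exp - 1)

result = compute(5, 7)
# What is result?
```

compute(5, 7) = 5 * 5 * 5 * 5 * 5 * 5 * 5 = 78125

Answer: 78125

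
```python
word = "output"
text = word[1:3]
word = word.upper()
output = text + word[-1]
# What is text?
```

Trace:
`word = "output"` → word = 'output'
`text = word[1:3]` → text = 'ut'
`word = word.upper()` → word = 'OUTPUT'
`output = text + word[-1]` → output = 'utT'
So text = 'ut'

Answer: 'ut'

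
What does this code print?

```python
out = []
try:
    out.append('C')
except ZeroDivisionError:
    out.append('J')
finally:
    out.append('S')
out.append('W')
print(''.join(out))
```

Execution trace: 'C' (try body, no exception) → 'S' (finally) → 'W' (after the try/except). Output: CSW

Answer: CSW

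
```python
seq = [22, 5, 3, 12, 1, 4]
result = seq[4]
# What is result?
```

Trace:
`seq = [22, 5, 3, 12, 1, 4]` → seq = [22, 5, 3, 12, 1, 4]
`result = seq[4]` → result = 1
So result = 1

Answer: 1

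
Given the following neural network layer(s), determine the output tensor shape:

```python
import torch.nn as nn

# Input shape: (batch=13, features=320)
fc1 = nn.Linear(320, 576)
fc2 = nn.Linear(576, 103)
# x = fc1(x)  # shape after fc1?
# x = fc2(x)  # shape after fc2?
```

Input: (13, 320) -> after fc1: (13, 576) -> Output: (13, 103)

Answer: (13, 103)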